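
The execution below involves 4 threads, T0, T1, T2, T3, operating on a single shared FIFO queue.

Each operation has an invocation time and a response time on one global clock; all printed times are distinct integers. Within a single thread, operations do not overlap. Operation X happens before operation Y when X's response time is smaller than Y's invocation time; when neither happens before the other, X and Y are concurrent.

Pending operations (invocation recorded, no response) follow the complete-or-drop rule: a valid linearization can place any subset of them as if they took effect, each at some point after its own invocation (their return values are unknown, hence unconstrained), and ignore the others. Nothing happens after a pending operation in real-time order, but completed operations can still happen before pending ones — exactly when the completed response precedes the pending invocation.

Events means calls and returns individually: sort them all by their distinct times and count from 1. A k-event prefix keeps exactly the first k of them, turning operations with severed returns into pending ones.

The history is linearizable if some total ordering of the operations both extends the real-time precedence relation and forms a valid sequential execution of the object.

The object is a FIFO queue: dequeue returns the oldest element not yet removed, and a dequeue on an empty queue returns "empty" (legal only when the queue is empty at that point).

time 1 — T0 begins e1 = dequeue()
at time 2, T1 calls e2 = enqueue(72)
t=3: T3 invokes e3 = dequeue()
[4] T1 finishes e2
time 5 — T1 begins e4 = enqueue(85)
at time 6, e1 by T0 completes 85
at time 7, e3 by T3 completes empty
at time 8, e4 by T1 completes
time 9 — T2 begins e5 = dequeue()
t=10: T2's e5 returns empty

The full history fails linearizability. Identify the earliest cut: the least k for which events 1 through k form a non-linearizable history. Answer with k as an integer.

7

events 1..6 are linearizable; a witness order is e2, e3, e4, e1:
1. e2 enqueue(72), leaving queue <72>
2. e3 dequeue() (pending, included), leaving queue <>
3. e4 enqueue(85) (pending, included), leaving queue <85>
4. e1 dequeue() → 85, leaving queue <>
adding event 7 (e3 responds at 7) leaves no legal real-time order
completion choices over the 1 pending operation (e4) were checked; none helps
for example e1, e2, e3 (pending dropped) fails at step 1: e1 dequeue() → 85 is not legal there
for example e1, e3, e2 (pending dropped) fails at step 1: e1 dequeue() → 85 is not legal there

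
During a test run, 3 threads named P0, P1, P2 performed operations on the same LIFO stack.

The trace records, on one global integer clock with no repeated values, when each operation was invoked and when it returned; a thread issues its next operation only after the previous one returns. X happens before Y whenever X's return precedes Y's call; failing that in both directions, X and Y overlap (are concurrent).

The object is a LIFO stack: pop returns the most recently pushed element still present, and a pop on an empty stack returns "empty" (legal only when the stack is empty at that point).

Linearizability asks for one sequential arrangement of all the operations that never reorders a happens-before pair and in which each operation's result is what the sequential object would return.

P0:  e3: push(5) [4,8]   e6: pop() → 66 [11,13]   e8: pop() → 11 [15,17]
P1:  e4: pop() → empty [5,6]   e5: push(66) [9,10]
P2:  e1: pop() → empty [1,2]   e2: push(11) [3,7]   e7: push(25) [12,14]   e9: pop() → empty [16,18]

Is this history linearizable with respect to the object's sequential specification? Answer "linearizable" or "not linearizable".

cut after 17 events: linearizable; cut after 18 events (e9 responds, time 18): not linearizable
checked exhaustively: 24 real-time-consistent orders of 9 completed operations, zero legal LIFO stack replays
e.g. e1, e2, e3, e4, e5, e6, e7, e8, e9: illegal at step 4, since e4 pop() → empty cannot apply there
e.g. e1, e2, e3, e4, e5, e6, e7, e9, e8: illegal at step 4, since e4 pop() → empty cannot apply there

not linearizable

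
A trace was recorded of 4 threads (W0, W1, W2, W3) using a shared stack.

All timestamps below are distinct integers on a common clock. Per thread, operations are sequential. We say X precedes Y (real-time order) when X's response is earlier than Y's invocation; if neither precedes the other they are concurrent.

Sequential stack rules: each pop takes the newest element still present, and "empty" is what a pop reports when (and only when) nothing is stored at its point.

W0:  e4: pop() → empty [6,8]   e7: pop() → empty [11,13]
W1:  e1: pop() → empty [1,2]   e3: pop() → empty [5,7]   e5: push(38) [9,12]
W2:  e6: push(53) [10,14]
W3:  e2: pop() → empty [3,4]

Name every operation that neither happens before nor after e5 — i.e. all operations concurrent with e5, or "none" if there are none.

e6, e7

e5 runs from 9 to 12; window-overlapping ops are concurrent
e1 [1,2]: before
e2 [3,4]: before
e3 [5,7]: before
e4 [6,8]: before
e6 [10,14]: concurrent
e7 [11,13]: concurrent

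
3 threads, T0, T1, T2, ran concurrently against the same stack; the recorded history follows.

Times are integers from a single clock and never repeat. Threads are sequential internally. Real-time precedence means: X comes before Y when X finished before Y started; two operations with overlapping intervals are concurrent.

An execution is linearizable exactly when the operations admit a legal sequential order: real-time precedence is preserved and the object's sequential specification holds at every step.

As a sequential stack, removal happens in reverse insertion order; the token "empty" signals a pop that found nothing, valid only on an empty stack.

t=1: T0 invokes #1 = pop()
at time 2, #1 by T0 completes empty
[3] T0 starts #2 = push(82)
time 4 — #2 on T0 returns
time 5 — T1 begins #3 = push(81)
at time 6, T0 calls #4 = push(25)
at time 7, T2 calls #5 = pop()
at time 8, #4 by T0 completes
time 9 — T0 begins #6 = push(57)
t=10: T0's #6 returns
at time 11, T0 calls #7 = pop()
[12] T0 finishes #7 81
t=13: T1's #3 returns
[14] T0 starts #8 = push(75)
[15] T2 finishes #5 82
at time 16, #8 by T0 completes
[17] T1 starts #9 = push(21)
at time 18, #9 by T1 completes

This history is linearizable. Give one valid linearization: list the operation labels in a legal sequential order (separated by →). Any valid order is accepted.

after step 1 (#1 pop() → empty): stack <>
after step 2 (#2 push(82)): stack <82>
after step 3 (#5 pop() → 82): stack <>
after step 4 (#4 push(25)): stack <25>
after step 5 (#6 push(57)): stack <25,57>
after step 6 (#3 push(81)): stack <25,57,81>
after step 7 (#7 pop() → 81): stack <25,57>
after step 8 (#8 push(75)): stack <25,57,75>
after step 9 (#9 push(21)): stack <25,57,75,21>

#1 → #2 → #5 → #4 → #6 → #3 → #7 → #8 → #9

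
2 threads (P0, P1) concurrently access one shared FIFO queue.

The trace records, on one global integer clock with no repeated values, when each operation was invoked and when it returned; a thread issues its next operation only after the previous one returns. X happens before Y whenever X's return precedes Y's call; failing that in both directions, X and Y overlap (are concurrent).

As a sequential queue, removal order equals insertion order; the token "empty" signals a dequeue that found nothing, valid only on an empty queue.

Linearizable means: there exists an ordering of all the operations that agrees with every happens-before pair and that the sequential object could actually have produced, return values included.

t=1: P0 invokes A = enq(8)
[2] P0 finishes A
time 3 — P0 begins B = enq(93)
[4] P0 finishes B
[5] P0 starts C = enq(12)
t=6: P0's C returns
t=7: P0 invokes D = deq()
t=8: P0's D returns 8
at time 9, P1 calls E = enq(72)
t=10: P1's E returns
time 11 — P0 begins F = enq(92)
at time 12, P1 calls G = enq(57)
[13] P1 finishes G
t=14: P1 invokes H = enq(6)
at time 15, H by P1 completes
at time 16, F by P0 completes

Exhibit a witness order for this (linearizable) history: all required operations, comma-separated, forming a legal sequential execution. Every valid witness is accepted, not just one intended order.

A, B, C, D, E, F, G, H

step 1: A enq(8) — queue <8>
step 2: B enq(93) — queue <8,93>
step 3: C enq(12) — queue <8,93,12>
step 4: D deq() → 8 — queue <93,12>
step 5: E enq(72) — queue <93,12,72>
step 6: F enq(92) — queue <93,12,72,92>
step 7: G enq(57) — queue <93,12,72,92,57>
step 8: H enq(6) — queue <93,12,72,92,57,6>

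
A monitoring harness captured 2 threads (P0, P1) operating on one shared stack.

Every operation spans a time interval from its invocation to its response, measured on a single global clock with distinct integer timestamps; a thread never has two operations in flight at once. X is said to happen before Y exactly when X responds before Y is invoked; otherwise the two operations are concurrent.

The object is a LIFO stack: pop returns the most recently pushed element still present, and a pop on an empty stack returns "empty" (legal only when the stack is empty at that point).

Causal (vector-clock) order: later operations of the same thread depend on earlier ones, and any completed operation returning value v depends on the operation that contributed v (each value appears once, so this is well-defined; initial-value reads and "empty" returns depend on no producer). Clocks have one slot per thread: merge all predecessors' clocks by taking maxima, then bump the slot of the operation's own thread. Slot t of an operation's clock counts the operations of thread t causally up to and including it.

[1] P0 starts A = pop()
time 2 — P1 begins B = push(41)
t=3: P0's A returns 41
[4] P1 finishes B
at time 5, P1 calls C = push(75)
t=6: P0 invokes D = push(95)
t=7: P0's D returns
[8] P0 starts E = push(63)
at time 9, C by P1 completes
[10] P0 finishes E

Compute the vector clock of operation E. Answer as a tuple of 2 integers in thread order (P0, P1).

(3, 1)

no predecessors for B (invoked 2): P1 increments from zero → (0, 1)
VC(C, invoked at 5): max of VC(B)=(0, 1), then +1 on thread P1 → (0, 2)
VC(A, invoked at 1): max of VC(B)=(0, 1), then +1 on thread P0 → (1, 1)
VC(D, invoked at 6): max of VC(A)=(1, 1), then +1 on thread P0 → (2, 1)
VC(E, invoked at 8): max of VC(D)=(2, 1), then +1 on thread P0 → (3, 1)
target: VC(E) = (3, 1)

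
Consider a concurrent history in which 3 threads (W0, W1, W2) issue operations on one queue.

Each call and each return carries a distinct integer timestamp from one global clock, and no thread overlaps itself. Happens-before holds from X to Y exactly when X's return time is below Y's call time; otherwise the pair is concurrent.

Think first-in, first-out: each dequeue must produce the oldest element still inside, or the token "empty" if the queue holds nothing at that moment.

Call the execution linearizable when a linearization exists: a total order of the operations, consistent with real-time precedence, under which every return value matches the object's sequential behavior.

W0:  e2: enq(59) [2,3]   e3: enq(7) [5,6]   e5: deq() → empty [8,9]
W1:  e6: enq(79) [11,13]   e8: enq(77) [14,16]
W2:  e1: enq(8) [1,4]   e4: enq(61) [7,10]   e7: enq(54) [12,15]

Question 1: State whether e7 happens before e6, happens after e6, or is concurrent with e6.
Answer: concurrent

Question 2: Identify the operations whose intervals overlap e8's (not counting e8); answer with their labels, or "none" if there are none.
Answer: e7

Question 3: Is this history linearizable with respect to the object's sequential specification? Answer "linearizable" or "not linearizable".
the violation lands at event 9, e5's response at time 9: events 1..8 linearize, events 1..9 do not
4 completed operations, 2 real-time-consistent orders — every queue replay fails
completion choices over the 1 pending operation (e4) were checked; none helps
one such order, e1, e2, e3, e5 (pending dropped), breaks at step 4 where e5 deq() → empty is illegal
one such order, e2, e1, e3, e5 (pending dropped), breaks at step 4 where e5 deq() → empty is illegal

not linearizable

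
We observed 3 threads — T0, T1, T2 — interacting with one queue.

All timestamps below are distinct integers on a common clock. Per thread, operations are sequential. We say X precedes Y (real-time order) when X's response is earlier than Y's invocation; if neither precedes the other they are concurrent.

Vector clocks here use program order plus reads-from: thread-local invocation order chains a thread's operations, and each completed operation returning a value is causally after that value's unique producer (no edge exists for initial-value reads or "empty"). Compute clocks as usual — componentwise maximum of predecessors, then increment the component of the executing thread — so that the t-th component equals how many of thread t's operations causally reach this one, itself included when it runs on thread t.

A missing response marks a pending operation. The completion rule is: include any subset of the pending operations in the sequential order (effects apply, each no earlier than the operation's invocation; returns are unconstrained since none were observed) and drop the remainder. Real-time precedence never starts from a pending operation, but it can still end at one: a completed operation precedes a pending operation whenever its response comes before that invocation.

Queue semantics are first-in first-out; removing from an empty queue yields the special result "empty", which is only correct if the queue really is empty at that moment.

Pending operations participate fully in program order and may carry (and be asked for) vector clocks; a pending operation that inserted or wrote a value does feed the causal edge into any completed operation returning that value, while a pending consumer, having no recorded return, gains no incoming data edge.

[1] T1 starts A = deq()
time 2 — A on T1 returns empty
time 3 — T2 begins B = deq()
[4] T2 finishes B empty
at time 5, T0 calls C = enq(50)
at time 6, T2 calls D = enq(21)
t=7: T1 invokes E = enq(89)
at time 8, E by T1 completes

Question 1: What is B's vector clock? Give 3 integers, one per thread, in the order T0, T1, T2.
(0, 0, 1)

no predecessors for B (invoked 3): T2 increments from zero → (0, 0, 1)
no predecessors for A (invoked 1): T1 increments from zero → (0, 1, 0)
no predecessors for C (invoked 5): T0 increments from zero → (1, 0, 0)
merge at D (invoked 6): VC(B)=(0, 0, 1), own-thread bump on T2 → (0, 0, 2)
merge at E (invoked 7): VC(A)=(0, 1, 0), own-thread bump on T1 → (0, 2, 0)
target: VC(B) = (0, 0, 1)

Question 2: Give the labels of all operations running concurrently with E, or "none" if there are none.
C, D

E spans [7,8]; an op avoiding the whole window 7..8 is ordered, any other is concurrent
A [1,2]: before
B [3,4]: before
C [5,…): concurrent
D [6,…): concurrent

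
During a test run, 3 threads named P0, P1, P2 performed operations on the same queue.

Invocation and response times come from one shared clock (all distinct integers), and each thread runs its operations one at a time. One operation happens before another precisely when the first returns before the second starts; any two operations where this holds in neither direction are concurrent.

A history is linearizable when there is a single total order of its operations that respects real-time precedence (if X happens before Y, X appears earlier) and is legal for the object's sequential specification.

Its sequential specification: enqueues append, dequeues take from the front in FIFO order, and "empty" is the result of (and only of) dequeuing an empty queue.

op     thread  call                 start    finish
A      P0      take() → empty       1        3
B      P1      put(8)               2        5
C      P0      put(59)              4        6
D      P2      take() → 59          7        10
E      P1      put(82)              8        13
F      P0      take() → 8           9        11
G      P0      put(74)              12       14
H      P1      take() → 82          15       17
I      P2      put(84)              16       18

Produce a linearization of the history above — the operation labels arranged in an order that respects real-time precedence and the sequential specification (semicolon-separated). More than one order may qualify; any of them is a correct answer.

step 1: A take() → empty — queue <>
step 2: B put(8) — queue <8>
step 3: C put(59) — queue <8,59>
step 4: E put(82) — queue <8,59,82>
step 5: F take() → 8 — queue <59,82>
step 6: D take() → 59 — queue <82>
step 7: G put(74) — queue <82,74>
step 8: H take() → 82 — queue <74>
step 9: I put(84) — queue <74,84>

A; B; C; E; F; D; G; H; I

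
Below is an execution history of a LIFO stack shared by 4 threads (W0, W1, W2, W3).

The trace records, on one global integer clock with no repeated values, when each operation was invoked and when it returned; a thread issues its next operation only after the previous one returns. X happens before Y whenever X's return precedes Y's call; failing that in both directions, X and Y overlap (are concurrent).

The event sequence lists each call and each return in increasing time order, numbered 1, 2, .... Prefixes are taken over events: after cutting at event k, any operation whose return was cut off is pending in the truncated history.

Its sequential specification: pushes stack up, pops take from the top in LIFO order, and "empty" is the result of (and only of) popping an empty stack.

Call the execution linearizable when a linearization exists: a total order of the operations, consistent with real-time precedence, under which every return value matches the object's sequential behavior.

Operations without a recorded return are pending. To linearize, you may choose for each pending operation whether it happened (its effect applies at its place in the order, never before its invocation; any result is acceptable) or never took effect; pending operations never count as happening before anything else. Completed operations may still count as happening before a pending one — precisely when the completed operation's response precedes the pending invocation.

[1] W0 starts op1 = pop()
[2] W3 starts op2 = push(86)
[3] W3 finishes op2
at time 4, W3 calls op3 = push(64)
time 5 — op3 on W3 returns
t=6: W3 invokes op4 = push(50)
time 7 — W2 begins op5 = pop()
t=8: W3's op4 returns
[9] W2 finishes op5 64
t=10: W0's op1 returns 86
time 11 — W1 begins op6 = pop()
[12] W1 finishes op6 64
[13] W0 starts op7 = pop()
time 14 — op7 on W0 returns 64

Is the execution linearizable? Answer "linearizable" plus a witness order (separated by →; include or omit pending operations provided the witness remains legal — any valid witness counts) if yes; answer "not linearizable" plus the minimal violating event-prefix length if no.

events 1..11 are fine; event 12 — the response of op6 at time 12 — makes the prefix non-linearizable
6 completed operations, 10 real-time-consistent orders — every LIFO stack replay fails
one such order, op1, op2, op3, op4, op5, op6, breaks at step 1 where op1 pop() → 86 is illegal
one such order, op1, op2, op3, op5, op4, op6, breaks at step 1 where op1 pop() → 86 is illegal

not linearizable — minimal violating prefix: 12 events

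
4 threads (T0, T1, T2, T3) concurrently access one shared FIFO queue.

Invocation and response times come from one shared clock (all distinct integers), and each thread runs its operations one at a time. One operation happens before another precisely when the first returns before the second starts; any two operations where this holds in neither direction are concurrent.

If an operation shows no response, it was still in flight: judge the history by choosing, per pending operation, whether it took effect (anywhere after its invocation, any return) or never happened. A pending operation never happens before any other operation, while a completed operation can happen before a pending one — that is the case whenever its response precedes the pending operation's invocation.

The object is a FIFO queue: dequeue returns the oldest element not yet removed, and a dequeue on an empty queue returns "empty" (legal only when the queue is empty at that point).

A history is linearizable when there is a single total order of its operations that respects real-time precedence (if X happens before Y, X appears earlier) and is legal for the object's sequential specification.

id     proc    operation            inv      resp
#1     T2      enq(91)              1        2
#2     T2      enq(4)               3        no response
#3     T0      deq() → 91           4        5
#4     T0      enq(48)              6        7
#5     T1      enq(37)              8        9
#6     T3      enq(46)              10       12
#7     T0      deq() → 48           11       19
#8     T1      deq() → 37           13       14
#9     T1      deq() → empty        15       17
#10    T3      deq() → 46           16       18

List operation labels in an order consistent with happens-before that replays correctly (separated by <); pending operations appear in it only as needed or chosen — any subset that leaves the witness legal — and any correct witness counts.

step 1: #1 enq(91) — queue <91>
step 2: #3 deq() → 91 — queue <>
step 3: #4 enq(48) — queue <48>
step 4: #5 enq(37) — queue <48,37>
step 5: #6 enq(46) — queue <48,37,46>
step 6: #7 deq() → 48 — queue <37,46>
step 7: #8 deq() → 37 — queue <46>
step 8: #10 deq() → 46 — queue <>
step 9: #9 deq() → empty — queue <>

#1 < #3 < #4 < #5 < #6 < #7 < #8 < #10 < #9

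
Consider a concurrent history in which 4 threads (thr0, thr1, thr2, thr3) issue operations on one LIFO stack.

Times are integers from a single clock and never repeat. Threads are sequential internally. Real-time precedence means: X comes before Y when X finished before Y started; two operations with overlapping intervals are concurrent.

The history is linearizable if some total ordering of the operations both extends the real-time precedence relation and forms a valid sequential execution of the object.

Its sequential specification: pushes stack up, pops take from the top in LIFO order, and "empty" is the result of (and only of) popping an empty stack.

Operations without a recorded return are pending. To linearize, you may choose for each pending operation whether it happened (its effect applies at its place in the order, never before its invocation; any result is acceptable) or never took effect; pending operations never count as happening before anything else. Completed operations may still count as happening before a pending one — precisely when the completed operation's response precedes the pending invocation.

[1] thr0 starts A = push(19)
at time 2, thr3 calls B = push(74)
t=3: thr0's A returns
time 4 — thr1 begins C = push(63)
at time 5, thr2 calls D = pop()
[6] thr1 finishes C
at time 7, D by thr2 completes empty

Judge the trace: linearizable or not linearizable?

not linearizable

already the first 7 events (up to D's response at time 7) admit no linearization; the first 6 still do
real-time-consistent orders of the 3 completed operations: 2 — all fail the LIFO stack replay
every completion of the 1 pending operation (B) was checked; none linearizes
take A, C, D (pending dropped): step 3 already fails, because D pop() → empty cannot occur there
take A, D, C (pending dropped): step 2 already fails, because D pop() → empty cannot occur there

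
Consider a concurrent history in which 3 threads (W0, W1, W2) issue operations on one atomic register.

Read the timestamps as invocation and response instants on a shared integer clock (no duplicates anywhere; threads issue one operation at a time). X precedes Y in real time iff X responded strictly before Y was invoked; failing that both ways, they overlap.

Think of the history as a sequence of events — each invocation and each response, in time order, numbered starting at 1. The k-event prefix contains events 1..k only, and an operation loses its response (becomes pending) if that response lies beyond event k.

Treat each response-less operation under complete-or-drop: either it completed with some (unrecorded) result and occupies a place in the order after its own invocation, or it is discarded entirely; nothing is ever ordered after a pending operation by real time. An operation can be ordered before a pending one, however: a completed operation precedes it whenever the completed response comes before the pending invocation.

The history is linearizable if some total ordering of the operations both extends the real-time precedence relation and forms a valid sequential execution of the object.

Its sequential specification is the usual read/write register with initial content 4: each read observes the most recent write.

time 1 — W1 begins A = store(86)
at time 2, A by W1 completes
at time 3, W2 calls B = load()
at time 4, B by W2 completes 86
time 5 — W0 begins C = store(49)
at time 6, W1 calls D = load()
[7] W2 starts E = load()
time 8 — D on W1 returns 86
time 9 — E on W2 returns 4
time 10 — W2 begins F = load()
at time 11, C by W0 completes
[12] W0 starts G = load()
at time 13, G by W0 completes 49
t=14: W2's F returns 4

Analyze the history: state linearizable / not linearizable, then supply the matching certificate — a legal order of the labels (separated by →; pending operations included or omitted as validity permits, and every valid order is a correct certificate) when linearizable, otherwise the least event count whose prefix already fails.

through event 8 a valid linearization exists; event 9 (E responding at time 9) ends that
real-time-consistent orders of the 4 completed operations: 2 — all fail the atomic register replay
every completion of the 1 pending operation (C) was checked; none linearizes
take A, B, D, E (pending dropped): step 4 already fails, because E load() → 4 cannot occur there
take A, B, E, D (pending dropped): step 3 already fails, because E load() → 4 cannot occur there

not linearizable — minimal violating prefix: 9 events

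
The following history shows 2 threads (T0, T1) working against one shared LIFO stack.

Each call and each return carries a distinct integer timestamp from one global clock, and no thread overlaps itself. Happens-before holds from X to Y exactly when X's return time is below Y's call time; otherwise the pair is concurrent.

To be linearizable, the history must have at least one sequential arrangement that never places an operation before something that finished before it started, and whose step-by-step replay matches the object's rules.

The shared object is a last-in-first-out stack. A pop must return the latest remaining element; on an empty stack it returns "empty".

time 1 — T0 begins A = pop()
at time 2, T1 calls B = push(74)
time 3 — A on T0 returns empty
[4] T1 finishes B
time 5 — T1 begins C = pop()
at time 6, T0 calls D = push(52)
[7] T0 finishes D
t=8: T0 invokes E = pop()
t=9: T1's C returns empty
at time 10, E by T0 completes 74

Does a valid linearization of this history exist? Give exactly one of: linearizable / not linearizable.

through event 8 a valid linearization exists; event 9 (C responding at time 9) ends that
all 4 real-time-respecting orders fail — 4 completed LIFO stack operations, no legal replay
every completion of the 1 pending operation (E) was checked; none linearizes
sample order A, B, C, D (pending dropped) stalls at step 3 — C pop() → empty has no legal effect
sample order A, B, D, C (pending dropped) stalls at step 4 — C pop() → empty has no legal effect

not linearizable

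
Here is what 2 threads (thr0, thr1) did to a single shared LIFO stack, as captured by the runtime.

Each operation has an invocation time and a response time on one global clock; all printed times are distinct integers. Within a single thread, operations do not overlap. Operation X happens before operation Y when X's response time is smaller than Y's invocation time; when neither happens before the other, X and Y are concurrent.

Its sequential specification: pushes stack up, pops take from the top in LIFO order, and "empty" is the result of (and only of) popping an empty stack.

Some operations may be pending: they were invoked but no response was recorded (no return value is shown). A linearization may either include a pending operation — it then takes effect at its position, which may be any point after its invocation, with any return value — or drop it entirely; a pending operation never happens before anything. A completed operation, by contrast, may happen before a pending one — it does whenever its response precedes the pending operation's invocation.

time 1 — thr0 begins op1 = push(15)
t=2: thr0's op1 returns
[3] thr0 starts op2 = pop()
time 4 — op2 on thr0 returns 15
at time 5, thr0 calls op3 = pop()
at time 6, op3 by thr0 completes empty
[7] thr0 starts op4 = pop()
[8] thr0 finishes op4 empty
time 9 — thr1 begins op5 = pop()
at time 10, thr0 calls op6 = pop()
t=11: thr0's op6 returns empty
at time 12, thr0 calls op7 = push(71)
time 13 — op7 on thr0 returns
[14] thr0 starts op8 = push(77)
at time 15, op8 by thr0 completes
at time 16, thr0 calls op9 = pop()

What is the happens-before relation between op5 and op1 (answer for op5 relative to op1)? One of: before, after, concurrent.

after

op5 spans [9,…), op1 spans [1,2]
resp(op1)=2 < inv(op5)=9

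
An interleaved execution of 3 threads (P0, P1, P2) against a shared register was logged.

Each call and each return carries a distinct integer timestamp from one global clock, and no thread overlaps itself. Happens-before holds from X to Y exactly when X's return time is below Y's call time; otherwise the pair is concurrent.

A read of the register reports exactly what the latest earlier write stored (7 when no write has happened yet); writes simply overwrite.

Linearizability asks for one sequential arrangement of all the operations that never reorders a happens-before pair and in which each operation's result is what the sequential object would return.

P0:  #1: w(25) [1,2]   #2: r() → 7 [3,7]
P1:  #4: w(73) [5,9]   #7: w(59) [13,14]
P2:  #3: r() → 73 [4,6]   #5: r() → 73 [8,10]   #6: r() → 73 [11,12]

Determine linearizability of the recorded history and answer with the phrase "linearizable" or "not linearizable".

not linearizable

cut after 6 events: linearizable; cut after 7 events (#2 responds, time 7): not linearizable
all 2 real-time-respecting orders fail — 3 completed register operations, no legal replay
every completion of the 1 pending operation (#4) was checked; none linearizes
take #1, #2, #3 (pending dropped): step 2 already fails, because #2 r() → 7 cannot occur there
take #1, #3, #2 (pending dropped): step 2 already fails, because #3 r() → 73 cannot occur there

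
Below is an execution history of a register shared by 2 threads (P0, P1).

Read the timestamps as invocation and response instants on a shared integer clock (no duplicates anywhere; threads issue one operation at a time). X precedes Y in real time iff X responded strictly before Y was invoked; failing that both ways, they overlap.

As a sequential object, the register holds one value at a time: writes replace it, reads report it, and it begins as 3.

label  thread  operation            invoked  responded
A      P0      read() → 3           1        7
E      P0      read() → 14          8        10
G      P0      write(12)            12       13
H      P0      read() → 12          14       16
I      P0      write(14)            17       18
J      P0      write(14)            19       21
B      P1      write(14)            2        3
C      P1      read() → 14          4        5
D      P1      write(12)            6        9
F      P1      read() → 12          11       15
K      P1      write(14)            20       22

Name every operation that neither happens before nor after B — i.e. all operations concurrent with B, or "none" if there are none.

B runs from 2 to 3; window-overlapping ops are concurrent
A [1,7]: concurrent
C [4,5]: after
D [6,9]: after
E [8,10]: after
F [11,15]: after
G [12,13]: after
H [14,16]: after
I [17,18]: after
J [19,21]: after
K [20,22]: after

A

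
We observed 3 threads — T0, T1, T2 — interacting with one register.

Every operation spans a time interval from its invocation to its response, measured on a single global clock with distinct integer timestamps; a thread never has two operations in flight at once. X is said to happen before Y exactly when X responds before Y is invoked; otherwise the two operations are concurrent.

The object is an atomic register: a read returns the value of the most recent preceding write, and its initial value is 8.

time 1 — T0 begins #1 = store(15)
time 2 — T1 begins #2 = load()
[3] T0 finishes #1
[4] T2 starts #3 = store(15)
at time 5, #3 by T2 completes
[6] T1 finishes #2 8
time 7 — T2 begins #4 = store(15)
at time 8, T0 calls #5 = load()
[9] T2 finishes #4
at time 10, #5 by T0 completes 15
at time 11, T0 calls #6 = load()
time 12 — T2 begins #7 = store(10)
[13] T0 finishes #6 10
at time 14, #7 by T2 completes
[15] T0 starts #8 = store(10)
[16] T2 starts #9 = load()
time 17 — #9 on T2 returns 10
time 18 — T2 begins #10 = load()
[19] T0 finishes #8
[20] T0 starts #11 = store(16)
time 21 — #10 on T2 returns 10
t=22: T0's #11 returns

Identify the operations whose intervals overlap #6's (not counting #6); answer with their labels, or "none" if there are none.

#6 spans [11,13]; an op avoiding the whole window 11..13 is ordered, any other is concurrent
#1 [1,3]: before
#2 [2,6]: before
#3 [4,5]: before
#4 [7,9]: before
#5 [8,10]: before
#7 [12,14]: concurrent
#8 [15,19]: after
#9 [16,17]: after
#10 [18,21]: after
#11 [20,22]: after

#7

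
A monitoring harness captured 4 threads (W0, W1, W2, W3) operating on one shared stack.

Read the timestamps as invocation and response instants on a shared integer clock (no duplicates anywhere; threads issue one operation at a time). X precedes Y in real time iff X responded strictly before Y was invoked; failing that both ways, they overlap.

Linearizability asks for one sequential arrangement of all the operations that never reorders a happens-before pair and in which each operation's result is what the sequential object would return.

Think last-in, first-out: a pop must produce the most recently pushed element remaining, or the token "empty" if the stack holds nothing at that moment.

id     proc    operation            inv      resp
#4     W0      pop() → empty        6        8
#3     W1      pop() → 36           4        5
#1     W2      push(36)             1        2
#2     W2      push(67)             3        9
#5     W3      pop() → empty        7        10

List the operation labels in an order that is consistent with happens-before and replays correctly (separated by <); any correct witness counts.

step 1: #1 push(36) — stack <36>
step 2: #3 pop() → 36 — stack <>
step 3: #4 pop() → empty — stack <>
step 4: #5 pop() → empty — stack <>
step 5: #2 push(67) — stack <67>

#1 < #3 < #4 < #5 < #2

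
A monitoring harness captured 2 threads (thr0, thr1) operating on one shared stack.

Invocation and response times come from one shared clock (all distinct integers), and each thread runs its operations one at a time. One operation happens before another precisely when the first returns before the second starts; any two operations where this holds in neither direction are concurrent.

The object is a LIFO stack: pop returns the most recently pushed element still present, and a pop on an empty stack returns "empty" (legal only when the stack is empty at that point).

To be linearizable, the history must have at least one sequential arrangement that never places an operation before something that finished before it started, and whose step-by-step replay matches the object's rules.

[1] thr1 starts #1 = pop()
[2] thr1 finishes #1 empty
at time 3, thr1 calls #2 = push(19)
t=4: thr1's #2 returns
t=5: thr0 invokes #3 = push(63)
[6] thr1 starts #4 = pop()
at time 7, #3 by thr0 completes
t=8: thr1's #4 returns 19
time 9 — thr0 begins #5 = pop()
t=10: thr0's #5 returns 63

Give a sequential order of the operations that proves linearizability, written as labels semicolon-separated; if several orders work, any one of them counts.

#1; #2; #4; #3; #5

after step 1 (#1 pop() → empty): stack <>
after step 2 (#2 push(19)): stack <19>
after step 3 (#4 pop() → 19): stack <>
after step 4 (#3 push(63)): stack <63>
after step 5 (#5 pop() → 63): stack <>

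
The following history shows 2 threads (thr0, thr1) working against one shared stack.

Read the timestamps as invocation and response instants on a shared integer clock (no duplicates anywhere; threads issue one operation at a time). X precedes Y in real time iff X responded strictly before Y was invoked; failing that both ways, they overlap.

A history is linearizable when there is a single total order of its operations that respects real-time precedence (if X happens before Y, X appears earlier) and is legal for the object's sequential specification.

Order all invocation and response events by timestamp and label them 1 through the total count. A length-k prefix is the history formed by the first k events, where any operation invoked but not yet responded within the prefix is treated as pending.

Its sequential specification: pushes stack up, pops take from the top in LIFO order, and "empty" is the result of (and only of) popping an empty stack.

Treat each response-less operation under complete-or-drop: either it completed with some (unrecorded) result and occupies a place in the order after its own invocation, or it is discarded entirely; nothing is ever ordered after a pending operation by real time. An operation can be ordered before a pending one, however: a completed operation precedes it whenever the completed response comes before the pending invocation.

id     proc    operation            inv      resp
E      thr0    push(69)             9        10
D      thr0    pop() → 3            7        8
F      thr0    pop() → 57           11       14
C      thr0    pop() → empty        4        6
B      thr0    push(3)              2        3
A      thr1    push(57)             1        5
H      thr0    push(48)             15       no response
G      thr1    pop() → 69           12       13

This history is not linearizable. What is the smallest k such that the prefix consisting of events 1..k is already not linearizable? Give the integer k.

events 1..5 are linearizable; a witness order is A, B:
step 1: A push(57) — stack <57>
step 2: B push(3) — stack <57,3>
event 6 — C's response, time 6 — after it, nothing linearizes
e.g. A, B, C: illegal at step 3, since C pop() → empty cannot apply there
e.g. B, A, C: illegal at step 3, since C pop() → empty cannot apply there

6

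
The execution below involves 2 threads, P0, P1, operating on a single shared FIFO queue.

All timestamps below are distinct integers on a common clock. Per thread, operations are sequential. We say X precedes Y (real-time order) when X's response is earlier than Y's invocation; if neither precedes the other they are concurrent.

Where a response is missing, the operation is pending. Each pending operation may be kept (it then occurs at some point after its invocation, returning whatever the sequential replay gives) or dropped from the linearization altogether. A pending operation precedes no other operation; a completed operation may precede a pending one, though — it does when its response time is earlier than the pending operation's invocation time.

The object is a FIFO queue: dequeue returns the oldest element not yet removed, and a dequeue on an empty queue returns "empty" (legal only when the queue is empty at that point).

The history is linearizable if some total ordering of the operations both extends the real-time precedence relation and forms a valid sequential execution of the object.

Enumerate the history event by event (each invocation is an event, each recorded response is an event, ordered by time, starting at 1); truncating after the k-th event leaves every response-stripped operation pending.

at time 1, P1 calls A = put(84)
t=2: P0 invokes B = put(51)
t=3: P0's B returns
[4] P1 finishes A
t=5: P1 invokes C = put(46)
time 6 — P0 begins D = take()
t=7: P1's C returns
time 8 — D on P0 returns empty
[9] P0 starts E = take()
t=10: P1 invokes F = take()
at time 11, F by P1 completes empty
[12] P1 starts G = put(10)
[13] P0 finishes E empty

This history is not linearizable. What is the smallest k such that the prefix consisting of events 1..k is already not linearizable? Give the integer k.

a valid linearization of events 1..7 exists, for instance A, B, C:
1. A put(84), leaving queue <84>
2. B put(51), leaving queue <84,51>
3. C put(46), leaving queue <84,51,46>
event 8 — D's response, time 8 — after it, nothing linearizes
one such order, A, B, C, D, breaks at step 4 where D take() → empty is illegal
one such order, A, B, D, C, breaks at step 3 where D take() → empty is illegal

8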